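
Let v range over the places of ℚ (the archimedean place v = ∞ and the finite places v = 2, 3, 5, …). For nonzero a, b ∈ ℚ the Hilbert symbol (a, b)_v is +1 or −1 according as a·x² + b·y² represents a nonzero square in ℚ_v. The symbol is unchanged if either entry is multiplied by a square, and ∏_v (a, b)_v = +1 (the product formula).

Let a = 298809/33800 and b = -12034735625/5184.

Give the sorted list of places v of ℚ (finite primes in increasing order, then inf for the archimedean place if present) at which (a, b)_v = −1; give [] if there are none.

Mod squares: a ≡ 7378, b ≡ -159137. Check v ∈ {∞, 2, 3, 5, 7, 11, 13, 17, 23, 31, 37}.
v=7: a=7^1·(≡2), b=7^0·(≡1) mod 7; (2|7)=+1, (1|7)=+1; (−1)^{1·0·3}·(+1)^0·(+1)^1 = +1.
v=5: a=5^-2·(≡2), b=5^4·(≡2) mod 5; (2|5)=-1, (2|5)=-1; (−1)^{-2·4·2}·(-1)^4·(-1)^-2 = +1.
v=2: v_2(a)=-3, v_2(b)=-6; units ≡ 1, 7 (mod 8); ε·ε+αω+βω = 0·1+-3·0+-6·0 ≡ 0  ⇒  (a,b)_2 = +1.
v=3: a=3^4·(≡1), b=3^-4·(≡1) mod 3; (1|3)=+1, (1|3)=+1; (−1)^{4·-4·1}·(+1)^-4·(+1)^4 = +1.
v=∞: 7378 > 0 and -159137 < 0  ⇒  (a,b)_∞ = +1.
v=11: a=11^0·(≡2), b=11^3·(≡5) mod 11; (2|11)=-1, (5|11)=+1; (−1)^{0·3·5}·(-1)^3·(+1)^0 = -1.
v=37: a=37^0·(≡31), b=37^1·(≡16) mod 37; (31|37)=-1, (16|37)=+1; (−1)^{0·1·18}·(-1)^1·(+1)^0 = -1.
v=31: a=31^1·(≡6), b=31^0·(≡30) mod 31; (6|31)=-1, (30|31)=-1; (−1)^{1·0·15}·(-1)^0·(-1)^1 = -1.
v=23: a=23^0·(≡3), b=23^1·(≡3) mod 23; (3|23)=+1, (3|23)=+1; (−1)^{0·1·11}·(+1)^1·(+1)^0 = +1.
v=13: a=13^-2·(≡6), b=13^0·(≡1) mod 13; (6|13)=-1, (1|13)=+1; (−1)^{-2·0·6}·(-1)^0·(+1)^-2 = +1.
v=17: a=17^1·(≡4), b=17^1·(≡14) mod 17; (4|17)=+1, (14|17)=-1; (−1)^{1·1·8}·(+1)^1·(-1)^1 = -1.
|Ram(7378, -159137)| = 4, even; anisotropic at {11, 17, 31, 37}.

[11, 17, 31, 37]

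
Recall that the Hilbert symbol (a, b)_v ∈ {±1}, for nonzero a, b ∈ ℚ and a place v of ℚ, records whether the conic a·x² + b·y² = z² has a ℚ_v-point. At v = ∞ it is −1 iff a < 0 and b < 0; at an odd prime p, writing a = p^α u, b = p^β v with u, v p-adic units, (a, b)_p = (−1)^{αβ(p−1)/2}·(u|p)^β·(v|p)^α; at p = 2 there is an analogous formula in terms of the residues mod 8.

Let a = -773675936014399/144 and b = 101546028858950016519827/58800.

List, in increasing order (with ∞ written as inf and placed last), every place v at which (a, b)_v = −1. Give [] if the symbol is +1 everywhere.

[3, 11, 31, 53]

(a, b) ≡ (-31, 42236601) mod (ℚ^×)²; places V = {2, 3, 5, 7, 11, 17, 19, 31, 41, 53, ∞}.
(a,b)_41: α=2, u≡8; β=3, v≡18 (mod 41); (8|41)=+1, (18|41)=+1; sign (−1)^0·+1^3·+1^2 = +1.
(a,b)_31: α=1, u≡12; β=1, v≡13 (mod 31); (12|31)=-1, (13|31)=-1; sign (−1)^1·-1^1·-1^1 = -1.
(a,b)_53: α=2, u≡2; β=3, v≡37 (mod 53); (2|53)=-1, (37|53)=+1; sign (−1)^0·-1^3·+1^2 = -1.
(a,b)_19: α=2, u≡1; β=3, v≡5 (mod 19); (1|19)=+1, (5|19)=+1; sign (−1)^0·+1^3·+1^2 = +1.
(a,b)_3: α=-2, u≡2; β=-1, v≡2 (mod 3); (2|3)=-1, (2|3)=-1; sign (−1)^0·-1^-1·-1^-2 = -1.
(a,b)_17: α=0, u≡3; β=2, v≡16 (mod 17); (3|17)=-1, (16|17)=+1; sign (−1)^0·-1^2·+1^0 = +1.
(a,b)_5: α=0, u≡4; β=-2, v≡1 (mod 5); (4|5)=+1, (1|5)=+1; sign (−1)^0·+1^-2·+1^0 = +1.
(a,b)_∞: sgn(-31)=−, sgn(42236601)=+, so +1.
(a,b)_7: α=0, u≡4; β=-2, v≡4 (mod 7); (4|7)=+1, (4|7)=+1; sign (−1)^0·+1^-2·+1^0 = +1.
(a,b)_2: α=-4, β=-4; u≡1, v≡1 (mod 8); ε(u)ε(v)=0·0, αω(v)=-4·0, βω(u)=-4·0; sum ≡ 0  ⇒  +1.
(a,b)_11: α=4, u≡10; β=5, v≡9 (mod 11); (10|11)=-1, (9|11)=+1; sign (−1)^0·-1^5·+1^4 = -1.
|Ram(-31, 42236601)| = 4, even; anisotropic at {3, 11, 31, 53}.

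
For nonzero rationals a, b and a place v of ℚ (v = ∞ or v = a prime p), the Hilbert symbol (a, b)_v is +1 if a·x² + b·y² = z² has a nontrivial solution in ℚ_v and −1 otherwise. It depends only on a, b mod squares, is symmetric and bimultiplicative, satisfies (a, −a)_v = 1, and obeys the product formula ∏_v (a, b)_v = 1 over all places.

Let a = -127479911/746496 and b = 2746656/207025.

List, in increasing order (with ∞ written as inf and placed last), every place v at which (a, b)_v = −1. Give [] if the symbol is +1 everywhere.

[11, 29]

Mod squares: a ≡ -551, b ≡ 66. Check v ∈ {∞, 2, 3, 5, 7, 11, 13, 17, 19, 29, 37}.
v=∞: -551 < 0 and 66 > 0  ⇒  (a,b)_∞ = +1.
v=11: a=11^0·(≡8), b=11^1·(≡8) mod 11; (8|11)=-1, (8|11)=-1; (−1)^{0·1·5}·(-1)^1·(-1)^0 = -1.
v=3: a=3^-6·(≡1), b=3^3·(≡1) mod 3; (1|3)=+1, (1|3)=+1; (−1)^{-6·3·1}·(+1)^3·(+1)^-6 = +1.
v=2: v_2(a)=-10, v_2(b)=5; units ≡ 1, 1 (mod 8); ε·ε+αω+βω = 0·0+-10·0+5·0 ≡ 0  ⇒  (a,b)_2 = +1.
v=19: a=19^1·(≡4), b=19^0·(≡16) mod 19; (4|19)=+1, (16|19)=+1; (−1)^{1·0·9}·(+1)^0·(+1)^1 = +1.
v=5: a=5^0·(≡4), b=5^-2·(≡1) mod 5; (4|5)=+1, (1|5)=+1; (−1)^{0·-2·2}·(+1)^-2·(+1)^0 = +1.
v=29: a=29^1·(≡11), b=29^0·(≡18) mod 29; (11|29)=-1, (18|29)=-1; (−1)^{1·0·14}·(-1)^0·(-1)^1 = -1.
v=37: a=37^2·(≡4), b=37^0·(≡22) mod 37; (4|37)=+1, (22|37)=-1; (−1)^{2·0·18}·(+1)^0·(-1)^2 = +1.
v=7: a=7^0·(≡4), b=7^-2·(≡6) mod 7; (4|7)=+1, (6|7)=-1; (−1)^{0·-2·3}·(+1)^-2·(-1)^0 = +1.
v=13: a=13^2·(≡11), b=13^-2·(≡1) mod 13; (11|13)=-1, (1|13)=+1; (−1)^{2·-2·6}·(-1)^-2·(+1)^2 = +1.
v=17: a=17^0·(≡7), b=17^2·(≡16) mod 17; (7|17)=-1, (16|17)=+1; (−1)^{0·2·8}·(-1)^2·(+1)^0 = +1.
(-551, 66 / ℚ) ramifies at {11, 29}: a division algebra.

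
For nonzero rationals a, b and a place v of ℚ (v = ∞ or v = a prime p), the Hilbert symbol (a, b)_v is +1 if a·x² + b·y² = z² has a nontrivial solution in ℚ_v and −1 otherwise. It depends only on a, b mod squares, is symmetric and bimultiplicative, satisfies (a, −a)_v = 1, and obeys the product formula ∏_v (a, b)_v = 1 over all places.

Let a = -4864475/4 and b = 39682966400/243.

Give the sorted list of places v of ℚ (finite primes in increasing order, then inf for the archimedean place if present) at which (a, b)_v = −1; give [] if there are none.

Mod squares: a ≡ -11, b ≡ 42. Check v ∈ {∞, 2, 3, 5, 7, 11, 19}.
v=7: a=7^2·(≡5), b=7^1·(≡3) mod 7; (5|7)=-1, (3|7)=-1; (−1)^{2·1·3}·(-1)^1·(-1)^2 = -1.
v=∞: -11 < 0 and 42 > 0  ⇒  (a,b)_∞ = +1.
v=11: a=11^1·(≡2), b=11^6·(≡4) mod 11; (2|11)=-1, (4|11)=+1; (−1)^{1·6·5}·(-1)^6·(+1)^1 = +1.
v=19: a=19^2·(≡18), b=19^0·(≡5) mod 19; (18|19)=-1, (5|19)=+1; (−1)^{2·0·9}·(-1)^0·(+1)^2 = +1.
v=3: a=3^0·(≡1), b=3^-5·(≡2) mod 3; (1|3)=+1, (2|3)=-1; (−1)^{0·-5·1}·(+1)^-5·(-1)^0 = +1.
v=2: v_2(a)=-2, v_2(b)=7; units ≡ 5, 5 (mod 8); ε·ε+αω+βω = 0·0+-2·1+7·1 ≡ 1  ⇒  (a,b)_2 = -1.
v=5: a=5^2·(≡4), b=5^2·(≡2) mod 5; (4|5)=+1, (2|5)=-1; (−1)^{2·2·2}·(+1)^2·(-1)^2 = +1.
(-11, 42 / ℚ) ramifies at {2, 7}: a division algebra.

[2, 7]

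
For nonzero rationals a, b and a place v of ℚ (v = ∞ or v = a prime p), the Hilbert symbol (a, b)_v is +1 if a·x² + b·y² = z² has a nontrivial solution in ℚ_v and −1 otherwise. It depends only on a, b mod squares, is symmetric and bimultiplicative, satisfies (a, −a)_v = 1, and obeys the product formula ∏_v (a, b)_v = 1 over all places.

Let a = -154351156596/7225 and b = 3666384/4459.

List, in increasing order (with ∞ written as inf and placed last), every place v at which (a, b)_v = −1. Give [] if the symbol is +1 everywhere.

[2, 3, 7, 19]

Mod squares: a ≡ -30381, b ≡ 257439. Check v ∈ {∞, 2, 3, 5, 7, 13, 17, 19, 23, 41}.
v=3: a=3^1·(≡1), b=3^5·(≡1) mod 3; (1|3)=+1, (1|3)=+1; (−1)^{1·5·1}·(+1)^5·(+1)^1 = -1.
v=5: a=5^-2·(≡1), b=5^0·(≡1) mod 5; (1|5)=+1, (1|5)=+1; (−1)^{-2·0·2}·(+1)^0·(+1)^-2 = +1.
v=2: v_2(a)=2, v_2(b)=4; units ≡ 3, 7 (mod 8); ε·ε+αω+βω = 1·1+2·0+4·1 ≡ 1  ⇒  (a,b)_2 = -1.
v=19: a=19^1·(≡1), b=19^0·(≡14) mod 19; (1|19)=+1, (14|19)=-1; (−1)^{1·0·9}·(+1)^0·(-1)^1 = -1.
v=∞: -30381 < 0 and 257439 > 0  ⇒  (a,b)_∞ = +1.
v=17: a=17^-2·(≡9), b=17^0·(≡9) mod 17; (9|17)=+1, (9|17)=+1; (−1)^{-2·0·8}·(+1)^0·(+1)^-2 = +1.
v=7: a=7^4·(≡5), b=7^-3·(≡6) mod 7; (5|7)=-1, (6|7)=-1; (−1)^{4·-3·3}·(-1)^-3·(-1)^4 = -1.
v=13: a=13^1·(≡1), b=13^-1·(≡4) mod 13; (1|13)=+1, (4|13)=+1; (−1)^{1·-1·6}·(+1)^-1·(+1)^1 = +1.
v=41: a=41^1·(≡27), b=41^1·(≡12) mod 41; (27|41)=-1, (12|41)=-1; (−1)^{1·1·20}·(-1)^1·(-1)^1 = +1.
v=23: a=23^2·(≡1), b=23^1·(≡17) mod 23; (1|23)=+1, (17|23)=-1; (−1)^{2·1·11}·(+1)^1·(-1)^2 = +1.
|Ram(-30381, 257439)| = 4, even; anisotropic at {2, 3, 7, 19}.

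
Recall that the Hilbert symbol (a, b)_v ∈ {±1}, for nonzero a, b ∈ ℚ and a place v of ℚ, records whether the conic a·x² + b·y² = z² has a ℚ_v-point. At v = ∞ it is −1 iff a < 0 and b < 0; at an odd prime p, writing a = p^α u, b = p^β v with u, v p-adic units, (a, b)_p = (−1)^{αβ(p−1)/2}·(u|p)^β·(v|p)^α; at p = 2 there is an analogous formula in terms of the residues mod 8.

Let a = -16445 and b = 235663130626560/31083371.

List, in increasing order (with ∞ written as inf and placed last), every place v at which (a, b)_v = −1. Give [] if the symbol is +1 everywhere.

Mod squares: a ≡ -16445, b ≡ 1677390. Check v ∈ {∞, 2, 3, 5, 7, 11, 13, 17, 23, 41}.
v=23: a=23^1·(≡21), b=23^1·(≡17) mod 23; (21|23)=-1, (17|23)=-1; (−1)^{1·1·11}·(-1)^1·(-1)^1 = -1.
v=17: a=17^0·(≡11), b=17^1·(≡16) mod 17; (11|17)=-1, (16|17)=+1; (−1)^{0·1·8}·(-1)^1·(+1)^0 = -1.
v=11: a=11^1·(≡1), b=11^-1·(≡8) mod 11; (1|11)=+1, (8|11)=-1; (−1)^{1·-1·5}·(+1)^-1·(-1)^1 = +1.
v=13: a=13^1·(≡9), b=13^3·(≡5) mod 13; (9|13)=+1, (5|13)=-1; (−1)^{1·3·6}·(+1)^3·(-1)^1 = -1.
v=41: a=41^0·(≡37), b=41^-4·(≡8) mod 41; (37|41)=+1, (8|41)=+1; (−1)^{0·-4·20}·(+1)^-4·(+1)^0 = +1.
v=5: a=5^1·(≡1), b=5^1·(≡2) mod 5; (1|5)=+1, (2|5)=-1; (−1)^{1·1·2}·(+1)^1·(-1)^1 = -1.
v=7: a=7^0·(≡5), b=7^2·(≡2) mod 7; (5|7)=-1, (2|7)=+1; (−1)^{0·2·3}·(-1)^2·(+1)^0 = +1.
v=3: a=3^0·(≡1), b=3^7·(≡2) mod 3; (1|3)=+1, (2|3)=-1; (−1)^{0·7·1}·(+1)^7·(-1)^0 = +1.
v=2: v_2(a)=0, v_2(b)=9; units ≡ 3, 7 (mod 8); ε·ε+αω+βω = 1·1+0·0+9·1 ≡ 0  ⇒  (a,b)_2 = +1.
v=∞: -16445 < 0 and 1677390 > 0  ⇒  (a,b)_∞ = +1.
(-16445, 1677390 / ℚ) ramifies at {5, 13, 17, 23}: a division algebra.

[5, 13, 17, 23]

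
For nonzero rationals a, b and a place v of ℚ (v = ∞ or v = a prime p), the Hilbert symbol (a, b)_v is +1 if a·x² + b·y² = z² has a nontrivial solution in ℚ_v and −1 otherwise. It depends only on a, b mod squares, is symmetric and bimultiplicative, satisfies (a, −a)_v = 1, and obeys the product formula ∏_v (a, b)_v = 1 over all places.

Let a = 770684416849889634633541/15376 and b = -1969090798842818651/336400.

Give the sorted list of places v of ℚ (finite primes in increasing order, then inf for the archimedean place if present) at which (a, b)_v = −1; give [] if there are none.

Mod squares: a ≡ 35581, b ≡ -11. Check v ∈ {∞, 2, 5, 7, 11, 13, 17, 23, 29, 31, 47}.
v=17: a=17^3·(≡9), b=17^2·(≡10) mod 17; (9|17)=+1, (10|17)=-1; (−1)^{3·2·8}·(+1)^2·(-1)^3 = -1.
v=2: v_2(a)=-4, v_2(b)=-4; units ≡ 5, 5 (mod 8); ε·ε+αω+βω = 0·0+-4·1+-4·1 ≡ 0  ⇒  (a,b)_2 = +1.
v=13: a=13^3·(≡6), b=13^2·(≡5) mod 13; (6|13)=-1, (5|13)=-1; (−1)^{3·2·6}·(-1)^2·(-1)^3 = -1.
v=31: a=31^-2·(≡13), b=31^0·(≡14) mod 31; (13|31)=-1, (14|31)=+1; (−1)^{-2·0·15}·(-1)^0·(+1)^-2 = +1.
v=47: a=47^2·(≡27), b=47^2·(≡6) mod 47; (27|47)=+1, (6|47)=+1; (−1)^{2·2·23}·(+1)^2·(+1)^2 = +1.
v=5: a=5^0·(≡1), b=5^-2·(≡4) mod 5; (1|5)=+1, (4|5)=+1; (−1)^{0·-2·2}·(+1)^-2·(+1)^0 = +1.
v=11: a=11^4·(≡2), b=11^3·(≡6) mod 11; (2|11)=-1, (6|11)=-1; (−1)^{4·3·5}·(-1)^3·(-1)^4 = -1.
v=23: a=23^5·(≡4), b=23^4·(≡8) mod 23; (4|23)=+1, (8|23)=+1; (−1)^{5·4·11}·(+1)^4·(+1)^5 = +1.
v=7: a=7^3·(≡2), b=7^2·(≡5) mod 7; (2|7)=+1, (5|7)=-1; (−1)^{3·2·3}·(+1)^2·(-1)^3 = -1.
v=∞: 35581 > 0 and -11 < 0  ⇒  (a,b)_∞ = +1.
v=29: a=29^0·(≡3), b=29^-2·(≡17) mod 29; (3|29)=-1, (17|29)=-1; (−1)^{0·-2·14}·(-1)^-2·(-1)^0 = +1.
Ram(35581, -11) = {7, 11, 13, 17}; no ℚ_7-point on the conic.

[7, 11, 13, 17]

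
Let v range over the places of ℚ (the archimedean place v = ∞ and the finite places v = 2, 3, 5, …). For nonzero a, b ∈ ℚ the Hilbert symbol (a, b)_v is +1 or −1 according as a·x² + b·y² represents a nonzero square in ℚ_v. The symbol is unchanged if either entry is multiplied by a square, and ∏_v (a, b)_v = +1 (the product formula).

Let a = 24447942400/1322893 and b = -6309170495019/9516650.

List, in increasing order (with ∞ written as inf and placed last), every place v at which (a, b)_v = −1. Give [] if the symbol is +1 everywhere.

[2, 13]

Mod squares: a ≡ 20683, b ≡ -2854254. Check v ∈ {∞, 2, 3, 5, 7, 11, 13, 19, 23, 29, 37, 43}.
v=13: a=13^-1·(≡5), b=13^-1·(≡9) mod 13; (5|13)=-1, (9|13)=+1; (−1)^{-1·-1·6}·(-1)^-1·(+1)^-1 = -1.
v=37: a=37^1·(≡10), b=37^1·(≡33) mod 37; (10|37)=+1, (33|37)=+1; (−1)^{1·1·18}·(+1)^1·(+1)^1 = +1.
v=2: v_2(a)=8, v_2(b)=-1; units ≡ 3, 1 (mod 8); ε·ε+αω+βω = 1·0+8·0+-1·1 ≡ 1  ⇒  (a,b)_2 = -1.
v=7: a=7^4·(≡5), b=7^2·(≡5) mod 7; (5|7)=-1, (5|7)=-1; (−1)^{4·2·3}·(-1)^2·(-1)^4 = +1.
v=3: a=3^0·(≡1), b=3^3·(≡2) mod 3; (1|3)=+1, (2|3)=-1; (−1)^{0·3·1}·(+1)^3·(-1)^0 = +1.
v=43: a=43^1·(≡18), b=43^1·(≡41) mod 43; (18|43)=-1, (41|43)=+1; (−1)^{1·1·21}·(-1)^1·(+1)^1 = +1.
v=11: a=11^-2·(≡9), b=11^-4·(≡4) mod 11; (9|11)=+1, (4|11)=+1; (−1)^{-2·-4·5}·(+1)^-4·(+1)^-2 = +1.
v=5: a=5^2·(≡2), b=5^-2·(≡1) mod 5; (2|5)=-1, (1|5)=+1; (−1)^{2·-2·2}·(-1)^-2·(+1)^2 = +1.
v=19: a=19^0·(≡9), b=19^4·(≡2) mod 19; (9|19)=+1, (2|19)=-1; (−1)^{0·4·9}·(+1)^4·(-1)^0 = +1.
v=23: a=23^0·(≡16), b=23^1·(≡7) mod 23; (16|23)=+1, (7|23)=-1; (−1)^{0·1·11}·(+1)^1·(-1)^0 = +1.
v=∞: 20683 > 0 and -2854254 < 0  ⇒  (a,b)_∞ = +1.
v=29: a=29^-2·(≡23), b=29^0·(≡13) mod 29; (23|29)=+1, (13|29)=+1; (−1)^{-2·0·14}·(+1)^0·(+1)^-2 = +1.
|Ram(20683, -2854254)| = 2, even; anisotropic at {2, 13}.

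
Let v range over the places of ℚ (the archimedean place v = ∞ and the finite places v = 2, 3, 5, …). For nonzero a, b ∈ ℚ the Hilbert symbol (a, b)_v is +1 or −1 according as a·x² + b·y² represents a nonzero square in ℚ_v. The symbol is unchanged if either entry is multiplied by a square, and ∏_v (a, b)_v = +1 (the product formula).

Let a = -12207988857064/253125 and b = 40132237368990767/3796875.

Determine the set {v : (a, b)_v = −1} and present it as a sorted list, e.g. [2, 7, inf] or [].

(a, b) ≡ (-770, 429) mod (ℚ^×)²; places V = {2, 3, 5, 7, 11, 13, 17, ∞}.
(a,b)_11: α=1, u≡8; β=1, v≡6 (mod 11); (8|11)=-1, (6|11)=-1; sign (−1)^1·-1^1·-1^1 = -1.
(a,b)_3: α=-4, u≡1; β=-5, v≡2 (mod 3); (1|3)=+1, (2|3)=-1; sign (−1)^0·+1^-5·-1^-4 = +1.
(a,b)_2: α=3, β=0; u≡7, v≡5 (mod 8); ε(u)ε(v)=1·0, αω(v)=3·1, βω(u)=0·0; sum ≡ 1  ⇒  -1.
(a,b)_5: α=-5, u≡1; β=-6, v≡4 (mod 5); (1|5)=+1, (4|5)=+1; sign (−1)^0·+1^-6·+1^-5 = +1.
(a,b)_∞: sgn(-770)=−, sgn(429)=+, so +1.
(a,b)_7: α=5, u≡4; β=6, v≡1 (mod 7); (4|7)=+1, (1|7)=+1; sign (−1)^0·+1^6·+1^5 = +1.
(a,b)_17: α=2, u≡10; β=4, v≡8 (mod 17); (10|17)=-1, (8|17)=+1; sign (−1)^0·-1^4·+1^2 = +1.
(a,b)_13: α=4, u≡4; β=5, v≡11 (mod 13); (4|13)=+1, (11|13)=-1; sign (−1)^0·+1^5·-1^4 = +1.
(-770, 429 / ℚ) ramifies at {2, 11}: a division algebra.

[2, 11]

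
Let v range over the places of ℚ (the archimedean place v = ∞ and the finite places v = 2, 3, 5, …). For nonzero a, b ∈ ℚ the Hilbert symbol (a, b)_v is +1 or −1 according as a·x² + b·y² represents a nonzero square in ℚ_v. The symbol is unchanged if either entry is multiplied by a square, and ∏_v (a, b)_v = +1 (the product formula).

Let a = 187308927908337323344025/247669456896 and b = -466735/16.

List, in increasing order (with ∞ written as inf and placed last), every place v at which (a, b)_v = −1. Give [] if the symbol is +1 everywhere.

[11, 17]

(a, b) ≡ (209, -1615) mod (ℚ^×)²; places V = {2, 3, 5, 7, 11, 17, 19, ∞}.
(a,b)_7: α=6, u≡6; β=0, v≡2 (mod 7); (6|7)=-1, (2|7)=+1; sign (−1)^0·-1^0·+1^6 = +1.
(a,b)_5: α=2, u≡1; β=1, v≡3 (mod 5); (1|5)=+1, (3|5)=-1; sign (−1)^0·+1^1·-1^2 = +1.
(a,b)_11: α=3, u≡6; β=0, v≡10 (mod 11); (6|11)=-1, (10|11)=-1; sign (−1)^0·-1^0·-1^3 = -1.
(a,b)_3: α=-10, u≡2; β=0, v≡2 (mod 3); (2|3)=-1, (2|3)=-1; sign (−1)^0·-1^0·-1^-10 = +1.
(a,b)_19: α=3, u≡6; β=1, v≡12 (mod 19); (6|19)=+1, (12|19)=-1; sign (−1)^1·+1^1·-1^3 = +1.
(a,b)_2: α=-22, β=-4; u≡1, v≡1 (mod 8); ε(u)ε(v)=0·0, αω(v)=-22·0, βω(u)=-4·0; sum ≡ 0  ⇒  +1.
(a,b)_17: α=8, u≡12; β=3, v≡10 (mod 17); (12|17)=-1, (10|17)=-1; sign (−1)^0·-1^3·-1^8 = -1.
(a,b)_∞: sgn(209)=+, sgn(-1615)=−, so +1.
Ram(209, -1615) = {11, 17}; no ℚ_11-point on the conic.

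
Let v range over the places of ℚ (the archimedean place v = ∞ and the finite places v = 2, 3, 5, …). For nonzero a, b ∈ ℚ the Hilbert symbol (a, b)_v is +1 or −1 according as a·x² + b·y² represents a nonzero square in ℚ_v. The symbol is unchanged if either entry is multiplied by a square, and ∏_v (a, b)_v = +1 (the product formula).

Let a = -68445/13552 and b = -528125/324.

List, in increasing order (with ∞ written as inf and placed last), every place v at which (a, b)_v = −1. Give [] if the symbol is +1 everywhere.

[5, inf]

Mod squares: a ≡ -35, b ≡ -5. Check v ∈ {∞, 2, 3, 5, 7, 11, 13}.
v=3: a=3^4·(≡1), b=3^-4·(≡1) mod 3; (1|3)=+1, (1|3)=+1; (−1)^{4·-4·1}·(+1)^-4·(+1)^4 = +1.
v=13: a=13^2·(≡4), b=13^2·(≡5) mod 13; (4|13)=+1, (5|13)=-1; (−1)^{2·2·6}·(+1)^2·(-1)^2 = +1.
v=7: a=7^-1·(≡2), b=7^0·(≡2) mod 7; (2|7)=+1, (2|7)=+1; (−1)^{-1·0·3}·(+1)^0·(+1)^-1 = +1.
v=5: a=5^1·(≡3), b=5^5·(≡4) mod 5; (3|5)=-1, (4|5)=+1; (−1)^{1·5·2}·(-1)^5·(+1)^1 = -1.
v=11: a=11^-2·(≡4), b=11^0·(≡8) mod 11; (4|11)=+1, (8|11)=-1; (−1)^{-2·0·5}·(+1)^0·(-1)^-2 = +1.
v=2: v_2(a)=-4, v_2(b)=-2; units ≡ 5, 3 (mod 8); ε·ε+αω+βω = 0·1+-4·1+-2·1 ≡ 0  ⇒  (a,b)_2 = +1.
v=∞: -35 < 0 and -5 < 0  ⇒  (a,b)_∞ = -1.
(-35, -5 / ℚ) ramifies at {5, ∞}: a division algebra.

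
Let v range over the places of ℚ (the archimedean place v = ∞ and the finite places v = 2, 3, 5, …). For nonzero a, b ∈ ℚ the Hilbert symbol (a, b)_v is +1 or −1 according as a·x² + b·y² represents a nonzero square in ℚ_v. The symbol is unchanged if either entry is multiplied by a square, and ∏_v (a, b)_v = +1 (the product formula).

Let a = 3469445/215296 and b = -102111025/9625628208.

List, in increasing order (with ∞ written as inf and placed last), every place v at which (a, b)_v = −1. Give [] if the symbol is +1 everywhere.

(a, b) ≡ (5, -3) mod (ℚ^×)²; places V = {2, 3, 5, 7, 17, 29, 43, 47, ∞}.
(a,b)_43: α=0, u≡2; β=2, v≡11 (mod 43); (2|43)=-1, (11|43)=+1; sign (−1)^0·-1^2·+1^0 = +1.
(a,b)_7: α=4, u≡6; β=-4, v≡4 (mod 7); (6|7)=-1, (4|7)=+1; sign (−1)^0·-1^-4·+1^4 = +1.
(a,b)_29: α=-2, u≡23; β=0, v≡17 (mod 29); (23|29)=+1, (17|29)=-1; sign (−1)^0·+1^0·-1^-2 = +1.
(a,b)_5: α=1, u≡4; β=2, v≡3 (mod 5); (4|5)=+1, (3|5)=-1; sign (−1)^0·+1^2·-1^1 = -1.
(a,b)_2: α=-8, β=-4; u≡5, v≡5 (mod 8); ε(u)ε(v)=0·0, αω(v)=-8·1, βω(u)=-4·1; sum ≡ 0  ⇒  +1.
(a,b)_17: α=2, u≡11; β=-4, v≡14 (mod 17); (11|17)=-1, (14|17)=-1; sign (−1)^0·-1^-4·-1^2 = +1.
(a,b)_∞: sgn(5)=+, sgn(-3)=−, so +1.
(a,b)_47: α=0, u≡30; β=2, v≡44 (mod 47); (30|47)=-1, (44|47)=-1; sign (−1)^0·-1^2·-1^0 = +1.
(a,b)_3: α=0, u≡2; β=-1, v≡2 (mod 3); (2|3)=-1, (2|3)=-1; sign (−1)^0·-1^-1·-1^0 = -1.
|Ram(5, -3)| = 2, even; anisotropic at {3, 5}.

[3, 5]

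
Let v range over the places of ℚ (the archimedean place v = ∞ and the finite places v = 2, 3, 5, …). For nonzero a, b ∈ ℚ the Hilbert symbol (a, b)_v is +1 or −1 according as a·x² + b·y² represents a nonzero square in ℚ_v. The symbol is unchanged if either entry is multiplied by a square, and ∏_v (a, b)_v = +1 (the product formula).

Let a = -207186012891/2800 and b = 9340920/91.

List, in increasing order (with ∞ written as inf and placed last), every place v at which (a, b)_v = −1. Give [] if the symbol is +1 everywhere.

[2, 5, 7, 11]

Mod squares: a ≡ -77, b ≡ 2730. Check v ∈ {∞, 2, 3, 5, 7, 11, 13, 17, 23, 31}.
v=11: a=11^1·(≡5), b=11^0·(≡2) mod 11; (5|11)=+1, (2|11)=-1; (−1)^{1·0·5}·(+1)^0·(-1)^1 = -1.
v=5: a=5^-2·(≡2), b=5^1·(≡4) mod 5; (2|5)=-1, (4|5)=+1; (−1)^{-2·1·2}·(-1)^1·(+1)^-2 = -1.
v=17: a=17^2·(≡2), b=17^0·(≡11) mod 17; (2|17)=+1, (11|17)=-1; (−1)^{2·0·8}·(+1)^0·(-1)^2 = +1.
v=3: a=3^6·(≡1), b=3^5·(≡1) mod 3; (1|3)=+1, (1|3)=+1; (−1)^{6·5·1}·(+1)^5·(+1)^6 = +1.
v=23: a=23^2·(≡7), b=23^0·(≡1) mod 23; (7|23)=-1, (1|23)=+1; (−1)^{2·0·11}·(-1)^0·(+1)^2 = +1.
v=13: a=13^2·(≡3), b=13^-1·(≡8) mod 13; (3|13)=+1, (8|13)=-1; (−1)^{2·-1·6}·(+1)^-1·(-1)^2 = +1.
v=2: v_2(a)=-4, v_2(b)=3; units ≡ 3, 5 (mod 8); ε·ε+αω+βω = 1·0+-4·1+3·1 ≡ 1  ⇒  (a,b)_2 = -1.
v=7: a=7^-1·(≡3), b=7^-1·(≡6) mod 7; (3|7)=-1, (6|7)=-1; (−1)^{-1·-1·3}·(-1)^-1·(-1)^-1 = -1.
v=31: a=31^0·(≡1), b=31^2·(≡7) mod 31; (1|31)=+1, (7|31)=+1; (−1)^{0·2·15}·(+1)^2·(+1)^0 = +1.
v=∞: -77 < 0 and 2730 > 0  ⇒  (a,b)_∞ = +1.
|Ram(-77, 2730)| = 4, even; anisotropic at {2, 5, 7, 11}.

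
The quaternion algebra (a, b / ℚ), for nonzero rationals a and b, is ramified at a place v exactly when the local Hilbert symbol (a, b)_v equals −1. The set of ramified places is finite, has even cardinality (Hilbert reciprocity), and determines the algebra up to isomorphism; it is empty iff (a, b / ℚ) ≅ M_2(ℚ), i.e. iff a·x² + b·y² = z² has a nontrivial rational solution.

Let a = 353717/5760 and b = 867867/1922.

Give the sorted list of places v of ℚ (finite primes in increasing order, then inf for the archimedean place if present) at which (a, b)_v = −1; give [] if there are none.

[2, 3, 7, 11]

Mod squares: a ≡ 20930, b ≡ 6006. Check v ∈ {∞, 2, 3, 5, 7, 11, 13, 17, 23, 31}.
v=23: a=23^1·(≡13), b=23^0·(≡13) mod 23; (13|23)=+1, (13|23)=+1; (−1)^{1·0·11}·(+1)^0·(+1)^1 = +1.
v=3: a=3^-2·(≡2), b=3^1·(≡1) mod 3; (2|3)=-1, (1|3)=+1; (−1)^{-2·1·1}·(-1)^1·(+1)^-2 = -1.
v=13: a=13^3·(≡5), b=13^1·(≡11) mod 13; (5|13)=-1, (11|13)=-1; (−1)^{3·1·6}·(-1)^1·(-1)^3 = +1.
v=2: v_2(a)=-7, v_2(b)=-1; units ≡ 1, 3 (mod 8); ε·ε+αω+βω = 0·1+-7·1+-1·0 ≡ 1  ⇒  (a,b)_2 = -1.
v=7: a=7^1·(≡2), b=7^1·(≡1) mod 7; (2|7)=+1, (1|7)=+1; (−1)^{1·1·3}·(+1)^1·(+1)^1 = -1.
v=17: a=17^0·(≡12), b=17^2·(≡11) mod 17; (12|17)=-1, (11|17)=-1; (−1)^{0·2·8}·(-1)^2·(-1)^0 = +1.
v=11: a=11^0·(≡8), b=11^1·(≡2) mod 11; (8|11)=-1, (2|11)=-1; (−1)^{0·1·5}·(-1)^1·(-1)^0 = -1.
v=5: a=5^-1·(≡1), b=5^0·(≡1) mod 5; (1|5)=+1, (1|5)=+1; (−1)^{-1·0·2}·(+1)^0·(+1)^-1 = +1.
v=31: a=31^0·(≡4), b=31^-2·(≡11) mod 31; (4|31)=+1, (11|31)=-1; (−1)^{0·-2·15}·(+1)^-2·(-1)^0 = +1.
v=∞: 20930 > 0 and 6006 > 0  ⇒  (a,b)_∞ = +1.
Ram(20930, 6006) = {2, 3, 7, 11}; no ℚ_2-point on the conic.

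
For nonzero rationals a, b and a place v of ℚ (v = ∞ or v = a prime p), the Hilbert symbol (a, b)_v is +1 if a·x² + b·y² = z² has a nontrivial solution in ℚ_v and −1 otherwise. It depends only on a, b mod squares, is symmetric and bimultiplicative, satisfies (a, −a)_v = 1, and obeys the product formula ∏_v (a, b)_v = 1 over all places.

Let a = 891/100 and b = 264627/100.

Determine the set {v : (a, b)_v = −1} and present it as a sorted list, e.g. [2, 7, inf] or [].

[2, 3]

(a, b) ≡ (11, 3) mod (ℚ^×)²; places V = {2, 3, 5, 11, ∞}.
(a,b)_11: α=1, u≡4; β=2, v≡9 (mod 11); (4|11)=+1, (9|11)=+1; sign (−1)^0·+1^2·+1^1 = +1.
(a,b)_2: α=-2, β=-2; u≡3, v≡3 (mod 8); ε(u)ε(v)=1·1, αω(v)=-2·1, βω(u)=-2·1; sum ≡ 1  ⇒  -1.
(a,b)_∞: sgn(11)=+, sgn(3)=+, so +1.
(a,b)_5: α=-2, u≡4; β=-2, v≡3 (mod 5); (4|5)=+1, (3|5)=-1; sign (−1)^0·+1^-2·-1^-2 = +1.
(a,b)_3: α=4, u≡2; β=7, v≡1 (mod 3); (2|3)=-1, (1|3)=+1; sign (−1)^0·-1^7·+1^4 = -1.
(11, 3 / ℚ) ramifies at {2, 3}: a division algebra.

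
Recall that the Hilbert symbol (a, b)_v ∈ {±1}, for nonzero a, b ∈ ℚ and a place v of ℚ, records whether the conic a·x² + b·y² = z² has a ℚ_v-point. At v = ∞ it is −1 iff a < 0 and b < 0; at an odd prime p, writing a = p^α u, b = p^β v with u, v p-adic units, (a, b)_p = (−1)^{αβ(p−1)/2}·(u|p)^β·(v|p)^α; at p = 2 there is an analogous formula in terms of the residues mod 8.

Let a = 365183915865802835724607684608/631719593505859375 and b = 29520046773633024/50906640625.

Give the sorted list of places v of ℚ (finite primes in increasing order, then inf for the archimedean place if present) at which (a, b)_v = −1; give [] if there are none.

Mod squares: a ≡ 11165, b ≡ 34. Check v ∈ {∞, 2, 3, 5, 7, 11, 17, 19, 29}.
v=3: a=3^14·(≡2), b=3^8·(≡1) mod 3; (2|3)=-1, (1|3)=+1; (−1)^{14·8·1}·(-1)^8·(+1)^14 = +1.
v=∞: 11165 > 0 and 34 > 0  ⇒  (a,b)_∞ = +1.
v=17: a=17^2·(≡13), b=17^1·(≡4) mod 17; (13|17)=+1, (4|17)=+1; (−1)^{2·1·8}·(+1)^1·(+1)^2 = +1.
v=2: v_2(a)=28, v_2(b)=17; units ≡ 5, 1 (mod 8); ε·ε+αω+βω = 0·0+28·0+17·1 ≡ 1  ⇒  (a,b)_2 = -1.
v=7: a=7^9·(≡6), b=7^4·(≡3) mod 7; (6|7)=-1, (3|7)=-1; (−1)^{9·4·3}·(-1)^4·(-1)^9 = -1.
v=11: a=11^-1·(≡4), b=11^0·(≡3) mod 11; (4|11)=+1, (3|11)=+1; (−1)^{-1·0·5}·(+1)^0·(+1)^-1 = +1.
v=29: a=29^3·(≡10), b=29^2·(≡22) mod 29; (10|29)=-1, (22|29)=+1; (−1)^{3·2·14}·(-1)^2·(+1)^3 = +1.
v=19: a=19^-6·(≡14), b=19^-4·(≡14) mod 19; (14|19)=-1, (14|19)=-1; (−1)^{-6·-4·9}·(-1)^-4·(-1)^-6 = +1.
v=5: a=5^-13·(≡3), b=5^-8·(≡4) mod 5; (3|5)=-1, (4|5)=+1; (−1)^{-13·-8·2}·(-1)^-8·(+1)^-13 = +1.
|Ram(11165, 34)| = 2, even; anisotropic at {2, 7}.

[2, 7]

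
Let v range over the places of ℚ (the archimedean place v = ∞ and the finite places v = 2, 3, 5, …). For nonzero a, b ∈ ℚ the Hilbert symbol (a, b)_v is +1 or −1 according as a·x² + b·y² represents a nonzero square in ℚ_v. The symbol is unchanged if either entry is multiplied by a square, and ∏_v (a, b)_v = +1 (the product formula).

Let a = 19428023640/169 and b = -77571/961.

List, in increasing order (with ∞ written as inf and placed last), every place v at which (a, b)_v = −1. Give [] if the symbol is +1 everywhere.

[2, 3, 31, 37]

(a, b) ≡ (13454310, -51) mod (ℚ^×)²; places V = {2, 3, 5, 13, 17, 19, 23, 31, 37, ∞}.
(a,b)_37: α=1, u≡5; β=0, v≡19 (mod 37); (5|37)=-1, (19|37)=-1; sign (−1)^0·-1^0·-1^1 = -1.
(a,b)_23: α=1, u≡19; β=0, v≡3 (mod 23); (19|23)=-1, (3|23)=+1; sign (−1)^0·-1^0·+1^1 = +1.
(a,b)_∞: sgn(13454310)=+, sgn(-51)=−, so +1.
(a,b)_19: α=2, u≡16; β=0, v≡4 (mod 19); (16|19)=+1, (4|19)=+1; sign (−1)^0·+1^0·+1^2 = +1.
(a,b)_5: α=1, u≡2; β=0, v≡4 (mod 5); (2|5)=-1, (4|5)=+1; sign (−1)^0·-1^0·+1^1 = +1.
(a,b)_13: α=-2, u≡12; β=2, v≡4 (mod 13); (12|13)=+1, (4|13)=+1; sign (−1)^0·+1^2·+1^-2 = +1.
(a,b)_31: α=1, u≡4; β=-2, v≡22 (mod 31); (4|31)=+1, (22|31)=-1; sign (−1)^0·+1^-2·-1^1 = -1.
(a,b)_2: α=3, β=0; u≡3, v≡5 (mod 8); ε(u)ε(v)=1·0, αω(v)=3·1, βω(u)=0·1; sum ≡ 1  ⇒  -1.
(a,b)_17: α=1, u≡12; β=1, v≡3 (mod 17); (12|17)=-1, (3|17)=-1; sign (−1)^0·-1^1·-1^1 = +1.
(a,b)_3: α=1, u≡1; β=3, v≡1 (mod 3); (1|3)=+1, (1|3)=+1; sign (−1)^1·+1^3·+1^1 = -1.
|Ram(13454310, -51)| = 4, even; anisotropic at {2, 3, 31, 37}.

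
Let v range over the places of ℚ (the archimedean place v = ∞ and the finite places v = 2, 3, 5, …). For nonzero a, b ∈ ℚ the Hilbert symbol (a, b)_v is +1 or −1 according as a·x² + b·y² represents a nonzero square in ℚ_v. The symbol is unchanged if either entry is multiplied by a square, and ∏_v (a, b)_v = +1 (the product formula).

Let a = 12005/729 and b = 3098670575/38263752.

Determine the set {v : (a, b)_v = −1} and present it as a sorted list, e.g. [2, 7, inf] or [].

[2, 13]

(a, b) ≡ (5, 286) mod (ℚ^×)²; places V = {2, 3, 5, 7, 11, 13, 19, ∞}.
(a,b)_11: α=0, u≡5; β=1, v≡3 (mod 11); (5|11)=+1, (3|11)=+1; sign (−1)^0·+1^1·+1^0 = +1.
(a,b)_∞: sgn(5)=+, sgn(286)=+, so +1.
(a,b)_5: α=1, u≡4; β=2, v≡4 (mod 5); (4|5)=+1, (4|5)=+1; sign (−1)^0·+1^2·+1^1 = +1.
(a,b)_13: α=0, u≡6; β=1, v≡9 (mod 13); (6|13)=-1, (9|13)=+1; sign (−1)^0·-1^1·+1^0 = -1.
(a,b)_7: α=4, u≡5; β=4, v≡3 (mod 7); (5|7)=-1, (3|7)=-1; sign (−1)^0·-1^4·-1^4 = +1.
(a,b)_3: α=-6, u≡2; β=-14, v≡1 (mod 3); (2|3)=-1, (1|3)=+1; sign (−1)^0·-1^-14·+1^-6 = +1.
(a,b)_2: α=0, β=-3; u≡5, v≡7 (mod 8); ε(u)ε(v)=0·1, αω(v)=0·0, βω(u)=-3·1; sum ≡ 1  ⇒  -1.
(a,b)_19: α=0, u≡5; β=2, v≡6 (mod 19); (5|19)=+1, (6|19)=+1; sign (−1)^0·+1^2·+1^0 = +1.
|Ram(5, 286)| = 2, even; anisotropic at {2, 13}.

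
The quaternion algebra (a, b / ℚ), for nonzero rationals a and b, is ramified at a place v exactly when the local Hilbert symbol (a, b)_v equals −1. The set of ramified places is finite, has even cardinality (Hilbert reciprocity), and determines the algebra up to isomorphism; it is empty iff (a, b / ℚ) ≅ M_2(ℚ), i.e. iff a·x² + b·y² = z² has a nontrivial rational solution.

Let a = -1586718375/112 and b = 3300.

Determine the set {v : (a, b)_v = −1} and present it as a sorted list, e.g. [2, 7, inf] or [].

[5, 7]

(a, b) ≡ (-105, 33) mod (ℚ^×)²; places V = {2, 3, 5, 7, 11, 17, ∞}.
(a,b)_11: α=4, u≡4; β=1, v≡3 (mod 11); (4|11)=+1, (3|11)=+1; sign (−1)^0·+1^1·+1^4 = +1.
(a,b)_2: α=-4, β=2; u≡7, v≡1 (mod 8); ε(u)ε(v)=1·0, αω(v)=-4·0, βω(u)=2·0; sum ≡ 0  ⇒  +1.
(a,b)_3: α=1, u≡1; β=1, v≡2 (mod 3); (1|3)=+1, (2|3)=-1; sign (−1)^1·+1^1·-1^1 = +1.
(a,b)_7: α=-1, u≡5; β=0, v≡3 (mod 7); (5|7)=-1, (3|7)=-1; sign (−1)^0·-1^0·-1^-1 = -1.
(a,b)_17: α=2, u≡3; β=0, v≡2 (mod 17); (3|17)=-1, (2|17)=+1; sign (−1)^0·-1^0·+1^2 = +1.
(a,b)_5: α=3, u≡4; β=2, v≡2 (mod 5); (4|5)=+1, (2|5)=-1; sign (−1)^0·+1^2·-1^3 = -1.
(a,b)_∞: sgn(-105)=−, sgn(33)=+, so +1.
|Ram(-105, 33)| = 2, even; anisotropic at {5, 7}.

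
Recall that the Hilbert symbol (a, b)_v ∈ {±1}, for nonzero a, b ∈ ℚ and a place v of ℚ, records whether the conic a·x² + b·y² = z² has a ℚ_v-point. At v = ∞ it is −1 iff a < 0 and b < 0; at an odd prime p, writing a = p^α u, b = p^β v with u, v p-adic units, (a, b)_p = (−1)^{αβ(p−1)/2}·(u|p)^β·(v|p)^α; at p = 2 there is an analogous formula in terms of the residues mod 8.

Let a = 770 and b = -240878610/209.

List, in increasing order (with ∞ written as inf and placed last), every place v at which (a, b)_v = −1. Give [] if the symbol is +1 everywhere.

Mod squares: a ≡ 770, b ≡ -43890. Check v ∈ {∞, 2, 3, 5, 7, 11, 17, 19}.
v=11: a=11^1·(≡4), b=11^-1·(≡9) mod 11; (4|11)=+1, (9|11)=+1; (−1)^{1·-1·5}·(+1)^-1·(+1)^1 = -1.
v=5: a=5^1·(≡4), b=5^1·(≡2) mod 5; (4|5)=+1, (2|5)=-1; (−1)^{1·1·2}·(+1)^1·(-1)^1 = -1.
v=19: a=19^0·(≡10), b=19^-1·(≡18) mod 19; (10|19)=-1, (18|19)=-1; (−1)^{0·-1·9}·(-1)^-1·(-1)^0 = -1.
v=7: a=7^1·(≡5), b=7^3·(≡2) mod 7; (5|7)=-1, (2|7)=+1; (−1)^{1·3·3}·(-1)^3·(+1)^1 = +1.
v=3: a=3^0·(≡2), b=3^5·(≡1) mod 3; (2|3)=-1, (1|3)=+1; (−1)^{0·5·1}·(-1)^5·(+1)^0 = -1.
v=∞: 770 > 0 and -43890 < 0  ⇒  (a,b)_∞ = +1.
v=2: v_2(a)=1, v_2(b)=1; units ≡ 1, 7 (mod 8); ε·ε+αω+βω = 0·1+1·0+1·0 ≡ 0  ⇒  (a,b)_2 = +1.
v=17: a=17^0·(≡5), b=17^2·(≡4) mod 17; (5|17)=-1, (4|17)=+1; (−1)^{0·2·8}·(-1)^2·(+1)^0 = +1.
Ram(770, -43890) = {3, 5, 11, 19}; no ℚ_3-point on the conic.

[3, 5, 11, 19]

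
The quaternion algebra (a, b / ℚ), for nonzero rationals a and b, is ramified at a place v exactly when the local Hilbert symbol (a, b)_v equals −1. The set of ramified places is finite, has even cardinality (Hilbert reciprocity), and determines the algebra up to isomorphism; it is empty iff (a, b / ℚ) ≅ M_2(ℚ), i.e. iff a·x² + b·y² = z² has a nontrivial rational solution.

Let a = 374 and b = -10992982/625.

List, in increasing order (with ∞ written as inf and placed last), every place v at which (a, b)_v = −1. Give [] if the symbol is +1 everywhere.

[7, 19]

(a, b) ≡ (374, -38038) mod (ℚ^×)²; places V = {2, 5, 7, 11, 13, 17, 19, ∞}.
(a,b)_2: α=1, β=1; u≡3, v≡5 (mod 8); ε(u)ε(v)=1·0, αω(v)=1·1, βω(u)=1·1; sum ≡ 0  ⇒  +1.
(a,b)_5: α=0, u≡4; β=-4, v≡3 (mod 5); (4|5)=+1, (3|5)=-1; sign (−1)^0·+1^-4·-1^0 = +1.
(a,b)_11: α=1, u≡1; β=1, v≡6 (mod 11); (1|11)=+1, (6|11)=-1; sign (−1)^1·+1^1·-1^1 = +1.
(a,b)_13: α=0, u≡10; β=1, v≡10 (mod 13); (10|13)=+1, (10|13)=+1; sign (−1)^0·+1^1·+1^0 = +1.
(a,b)_17: α=1, u≡5; β=2, v≡15 (mod 17); (5|17)=-1, (15|17)=+1; sign (−1)^0·-1^2·+1^1 = +1.
(a,b)_∞: sgn(374)=+, sgn(-38038)=−, so +1.
(a,b)_19: α=0, u≡13; β=1, v≡14 (mod 19); (13|19)=-1, (14|19)=-1; sign (−1)^0·-1^1·-1^0 = -1.
(a,b)_7: α=0, u≡3; β=1, v≡5 (mod 7); (3|7)=-1, (5|7)=-1; sign (−1)^0·-1^1·-1^0 = -1.
|Ram(374, -38038)| = 2, even; anisotropic at {7, 19}.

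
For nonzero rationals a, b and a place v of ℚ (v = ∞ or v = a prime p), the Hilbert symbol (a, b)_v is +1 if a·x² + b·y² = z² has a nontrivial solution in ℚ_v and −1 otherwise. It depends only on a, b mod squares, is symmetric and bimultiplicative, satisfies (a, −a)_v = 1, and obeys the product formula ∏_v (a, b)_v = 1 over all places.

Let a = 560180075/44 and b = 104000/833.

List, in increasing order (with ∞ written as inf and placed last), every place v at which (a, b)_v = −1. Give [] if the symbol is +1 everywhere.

[5, 7, 13, 17]

(a, b) ≡ (1458457, 1105) mod (ℚ^×)²; places V = {2, 5, 7, 11, 13, 17, 31, 47, ∞}.
(a,b)_11: α=-1, u≡1; β=0, v≡9 (mod 11); (1|11)=+1, (9|11)=+1; sign (−1)^0·+1^0·+1^-1 = +1.
(a,b)_47: α=1, u≡33; β=0, v≡37 (mod 47); (33|47)=-1, (37|47)=+1; sign (−1)^0·-1^0·+1^1 = +1.
(a,b)_5: α=2, u≡2; β=3, v≡4 (mod 5); (2|5)=-1, (4|5)=+1; sign (−1)^0·-1^3·+1^2 = -1.
(a,b)_31: α=1, u≡16; β=0, v≡9 (mod 31); (16|31)=+1, (9|31)=+1; sign (−1)^0·+1^0·+1^1 = +1.
(a,b)_17: α=0, u≡7; β=-1, v≡3 (mod 17); (7|17)=-1, (3|17)=-1; sign (−1)^0·-1^-1·-1^0 = -1.
(a,b)_13: α=3, u≡9; β=1, v≡5 (mod 13); (9|13)=+1, (5|13)=-1; sign (−1)^0·+1^1·-1^3 = -1.
(a,b)_2: α=-2, β=6; u≡1, v≡1 (mod 8); ε(u)ε(v)=0·0, αω(v)=-2·0, βω(u)=6·0; sum ≡ 0  ⇒  +1.
(a,b)_∞: sgn(1458457)=+, sgn(1105)=+, so +1.
(a,b)_7: α=1, u≡5; β=-2, v≡5 (mod 7); (5|7)=-1, (5|7)=-1; sign (−1)^0·-1^-2·-1^1 = -1.
|Ram(1458457, 1105)| = 4, even; anisotropic at {5, 7, 13, 17}.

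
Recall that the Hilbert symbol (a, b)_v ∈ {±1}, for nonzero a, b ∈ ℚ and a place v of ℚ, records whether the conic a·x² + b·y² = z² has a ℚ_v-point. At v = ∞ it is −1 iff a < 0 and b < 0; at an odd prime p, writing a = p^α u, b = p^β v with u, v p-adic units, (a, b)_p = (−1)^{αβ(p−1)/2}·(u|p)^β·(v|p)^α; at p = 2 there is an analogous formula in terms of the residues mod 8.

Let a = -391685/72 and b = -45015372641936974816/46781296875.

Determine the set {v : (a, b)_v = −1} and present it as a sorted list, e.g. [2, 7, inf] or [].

[2, 3, 5, 23, 31, inf]

Mod squares: a ≡ -2170, b ≡ -138. Check v ∈ {∞, 2, 3, 5, 7, 11, 19, 23, 31, 37, 41}.
v=37: a=37^0·(≡20), b=37^-2·(≡7) mod 37; (20|37)=-1, (7|37)=+1; (−1)^{0·-2·18}·(-1)^-2·(+1)^0 = +1.
v=7: a=7^1·(≡5), b=7^4·(≡4) mod 7; (5|7)=-1, (4|7)=+1; (−1)^{1·4·3}·(-1)^4·(+1)^1 = +1.
v=3: a=3^-2·(≡2), b=3^-7·(≡2) mod 3; (2|3)=-1, (2|3)=-1; (−1)^{-2·-7·1}·(-1)^-7·(-1)^-2 = -1.
v=31: a=31^1·(≡23), b=31^2·(≡17) mod 31; (23|31)=-1, (17|31)=-1; (−1)^{1·2·15}·(-1)^2·(-1)^1 = -1.
v=2: v_2(a)=-3, v_2(b)=5; units ≡ 3, 3 (mod 8); ε·ε+αω+βω = 1·1+-3·1+5·1 ≡ 1  ⇒  (a,b)_2 = -1.
v=19: a=19^2·(≡10), b=19^4·(≡13) mod 19; (10|19)=-1, (13|19)=-1; (−1)^{2·4·9}·(-1)^4·(-1)^2 = +1.
v=∞: -2170 < 0 and -138 < 0  ⇒  (a,b)_∞ = -1.
v=23: a=23^0·(≡17), b=23^1·(≡17) mod 23; (17|23)=-1, (17|23)=-1; (−1)^{0·1·11}·(-1)^1·(-1)^0 = -1.
v=5: a=5^1·(≡4), b=5^-6·(≡3) mod 5; (4|5)=+1, (3|5)=-1; (−1)^{1·-6·2}·(+1)^-6·(-1)^1 = -1.
v=41: a=41^0·(≡34), b=41^2·(≡34) mod 41; (34|41)=-1, (34|41)=-1; (−1)^{0·2·20}·(-1)^2·(-1)^0 = +1.
v=11: a=11^0·(≡6), b=11^2·(≡5) mod 11; (6|11)=-1, (5|11)=+1; (−1)^{0·2·5}·(-1)^2·(+1)^0 = +1.
Ram(-2170, -138) = {2, 3, 5, 23, 31, ∞}; no ℚ_2-point on the conic.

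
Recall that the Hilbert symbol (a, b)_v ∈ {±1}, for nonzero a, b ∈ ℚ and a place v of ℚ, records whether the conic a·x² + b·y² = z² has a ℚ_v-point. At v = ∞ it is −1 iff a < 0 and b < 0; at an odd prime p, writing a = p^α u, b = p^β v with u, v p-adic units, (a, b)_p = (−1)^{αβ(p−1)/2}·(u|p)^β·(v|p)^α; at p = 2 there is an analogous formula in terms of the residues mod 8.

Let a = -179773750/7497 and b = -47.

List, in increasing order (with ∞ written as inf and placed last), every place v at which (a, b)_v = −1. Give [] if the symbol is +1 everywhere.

Mod squares: a ≡ -28934, b ≡ -47. Check v ∈ {∞, 2, 3, 5, 7, 13, 17, 23, 37, 47}.
v=23: a=23^1·(≡22), b=23^0·(≡22) mod 23; (22|23)=-1, (22|23)=-1; (−1)^{1·0·11}·(-1)^0·(-1)^1 = -1.
v=37: a=37^1·(≡20), b=37^0·(≡27) mod 37; (20|37)=-1, (27|37)=+1; (−1)^{1·0·18}·(-1)^0·(+1)^1 = +1.
v=5: a=5^4·(≡1), b=5^0·(≡3) mod 5; (1|5)=+1, (3|5)=-1; (−1)^{4·0·2}·(+1)^0·(-1)^4 = +1.
v=∞: -28934 < 0 and -47 < 0  ⇒  (a,b)_∞ = -1.
v=13: a=13^2·(≡3), b=13^0·(≡5) mod 13; (3|13)=+1, (5|13)=-1; (−1)^{2·0·6}·(+1)^0·(-1)^2 = +1.
v=47: a=47^0·(≡9), b=47^1·(≡46) mod 47; (9|47)=+1, (46|47)=-1; (−1)^{0·1·23}·(+1)^1·(-1)^0 = +1.
v=17: a=17^-1·(≡8), b=17^0·(≡4) mod 17; (8|17)=+1, (4|17)=+1; (−1)^{-1·0·8}·(+1)^0·(+1)^-1 = +1.
v=7: a=7^-2·(≡2), b=7^0·(≡2) mod 7; (2|7)=+1, (2|7)=+1; (−1)^{-2·0·3}·(+1)^0·(+1)^-2 = +1.
v=2: v_2(a)=1, v_2(b)=0; units ≡ 5, 1 (mod 8); ε·ε+αω+βω = 0·0+1·0+0·1 ≡ 0  ⇒  (a,b)_2 = +1.
v=3: a=3^-2·(≡1), b=3^0·(≡1) mod 3; (1|3)=+1, (1|3)=+1; (−1)^{-2·0·1}·(+1)^0·(+1)^-2 = +1.
Ram(-28934, -47) = {23, ∞}; no ℚ_23-point on the conic.

[23, inf]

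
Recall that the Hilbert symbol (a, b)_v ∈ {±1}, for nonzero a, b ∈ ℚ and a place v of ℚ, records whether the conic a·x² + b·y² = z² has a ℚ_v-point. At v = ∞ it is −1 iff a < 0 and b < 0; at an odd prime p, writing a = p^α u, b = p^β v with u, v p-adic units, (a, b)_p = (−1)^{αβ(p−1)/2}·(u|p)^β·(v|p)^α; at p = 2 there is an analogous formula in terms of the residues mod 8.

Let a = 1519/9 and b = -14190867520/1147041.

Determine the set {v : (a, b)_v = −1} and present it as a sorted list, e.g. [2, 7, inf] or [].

Mod squares: a ≡ 31, b ≡ -131905. Check v ∈ {∞, 2, 3, 5, 7, 17, 23, 31, 37, 41}.
v=2: v_2(a)=0, v_2(b)=6; units ≡ 7, 7 (mod 8); ε·ε+αω+βω = 1·1+0·0+6·0 ≡ 1  ⇒  (a,b)_2 = -1.
v=37: a=37^0·(≡29), b=37^1·(≡2) mod 37; (29|37)=-1, (2|37)=-1; (−1)^{0·1·18}·(-1)^1·(-1)^0 = -1.
v=17: a=17^0·(≡12), b=17^-2·(≡15) mod 17; (12|17)=-1, (15|17)=+1; (−1)^{0·-2·8}·(-1)^-2·(+1)^0 = +1.
v=41: a=41^0·(≡23), b=41^2·(≡32) mod 41; (23|41)=+1, (32|41)=+1; (−1)^{0·2·20}·(+1)^2·(+1)^0 = +1.
v=31: a=31^1·(≡2), b=31^1·(≡26) mod 31; (2|31)=+1, (26|31)=-1; (−1)^{1·1·15}·(+1)^1·(-1)^1 = +1.
v=3: a=3^-2·(≡1), b=3^-4·(≡2) mod 3; (1|3)=+1, (2|3)=-1; (−1)^{-2·-4·1}·(+1)^-4·(-1)^-2 = +1.
v=∞: 31 > 0 and -131905 < 0  ⇒  (a,b)_∞ = +1.
v=23: a=23^0·(≡18), b=23^1·(≡10) mod 23; (18|23)=+1, (10|23)=-1; (−1)^{0·1·11}·(+1)^1·(-1)^0 = +1.
v=7: a=7^2·(≡5), b=7^-2·(≡3) mod 7; (5|7)=-1, (3|7)=-1; (−1)^{2·-2·3}·(-1)^-2·(-1)^2 = +1.
v=5: a=5^0·(≡1), b=5^1·(≡1) mod 5; (1|5)=+1, (1|5)=+1; (−1)^{0·1·2}·(+1)^1·(+1)^0 = +1.
(31, -131905 / ℚ) ramifies at {2, 37}: a division algebra.

[2, 37]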